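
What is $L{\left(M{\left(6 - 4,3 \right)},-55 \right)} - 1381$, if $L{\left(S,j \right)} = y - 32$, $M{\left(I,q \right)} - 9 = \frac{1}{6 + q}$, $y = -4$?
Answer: $-1417$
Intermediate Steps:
$M{\left(I,q \right)} = 9 + \frac{1}{6 + q}$
$L{\left(S,j \right)} = -36$ ($L{\left(S,j \right)} = -4 - 32 = -36$)
$L{\left(M{\left(6 - 4,3 \right)},-55 \right)} - 1381 = -36 - 1381 = -1417$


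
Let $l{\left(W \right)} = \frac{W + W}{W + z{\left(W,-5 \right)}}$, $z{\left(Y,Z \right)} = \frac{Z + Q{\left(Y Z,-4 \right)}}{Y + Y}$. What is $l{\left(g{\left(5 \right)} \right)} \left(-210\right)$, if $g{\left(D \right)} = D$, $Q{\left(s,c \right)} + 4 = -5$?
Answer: $- \frac{1750}{3} \approx -583.33$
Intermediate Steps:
$Q{\left(s,c \right)} = -9$ ($Q{\left(s,c \right)} = -4 - 5 = -9$)
$z{\left(Y,Z \right)} = \frac{-9 + Z}{2 Y}$ ($z{\left(Y,Z \right)} = \frac{Z - 9}{Y + Y} = \frac{-9 + Z}{2 Y}$)
$l{\left(W \right)} = \frac{2 W}{W - \frac{7}{W}}$ ($l{\left(W \right)} = \frac{W + W}{W + \frac{-9 - 5}{2 W}} = \frac{2 W}{W + \frac{1}{2} \frac{1}{W} \left(-14\right)} = \frac{2 W}{W - \frac{7}{W}}$)
$l{\left(g{\left(5 \right)} \right)} \left(-210\right) = \frac{2 \cdot 5^{2}}{-7 + 5^{2}} \left(-210\right) = 2 \cdot 25 \frac{1}{-7 + 25} \left(-210\right) = 2 \cdot 25 \cdot \frac{1}{18} \left(-210\right) = \frac{25}{9} \left(-210\right) = - \frac{1750}{3}$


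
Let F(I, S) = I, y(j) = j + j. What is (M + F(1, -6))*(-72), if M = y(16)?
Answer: -2376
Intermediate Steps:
y(j) = 2*j
M = 32 (M = 2*16 = 32)
(M + F(1, -6))*(-72) = (32 + 1)*(-72) = 33*(-72) = -2376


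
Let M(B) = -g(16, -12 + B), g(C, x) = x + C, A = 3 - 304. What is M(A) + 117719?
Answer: 118016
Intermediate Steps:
A = -301
g(C, x) = C + x
M(B) = -4 - B (M(B) = -(16 + (-12 + B)) = -(4 + B) = -4 - B)
M(A) + 117719 = (-4 - 1*(-301)) + 117719 = (-4 + 301) + 117719 = 297 + 117719 = 118016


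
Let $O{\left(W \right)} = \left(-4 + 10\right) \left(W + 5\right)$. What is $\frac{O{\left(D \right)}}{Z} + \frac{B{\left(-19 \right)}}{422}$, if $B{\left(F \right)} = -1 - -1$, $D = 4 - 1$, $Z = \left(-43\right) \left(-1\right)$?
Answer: $\frac{48}{43} \approx 1.1163$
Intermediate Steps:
$Z = 43$
$D = 3$ ($D = 4 - 1 = 3$)
$B{\left(F \right)} = 0$ ($B{\left(F \right)} = -1 + 1 = 0$)
$O{\left(W \right)} = 30 + 6 W$ ($O{\left(W \right)} = 6 \left(5 + W\right) = 30 + 6 W$)
$\frac{O{\left(D \right)}}{Z} + \frac{B{\left(-19 \right)}}{422} = \frac{30 + 6 \cdot 3}{43} + \frac{0}{422} = \left(30 + 18\right) \frac{1}{43} + 0 \cdot \frac{1}{422} = 48 \cdot \frac{1}{43} + 0 = \frac{48}{43} + 0 = \frac{48}{43}$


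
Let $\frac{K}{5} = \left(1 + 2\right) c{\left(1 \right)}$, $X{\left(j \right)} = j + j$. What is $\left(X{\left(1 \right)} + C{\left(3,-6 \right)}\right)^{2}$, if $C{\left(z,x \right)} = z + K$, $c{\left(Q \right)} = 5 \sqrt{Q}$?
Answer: $6400$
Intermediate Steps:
$X{\left(j \right)} = 2 j$
$K = 75$ ($K = 5 \left(1 + 2\right) 5 \sqrt{1} = 5 \cdot 3 \cdot 5 \cdot 1 = 5 \cdot 3 \cdot 5 = 5 \cdot 15 = 75$)
$C{\left(z,x \right)} = 75 + z$ ($C{\left(z,x \right)} = z + 75 = 75 + z$)
$\left(X{\left(1 \right)} + C{\left(3,-6 \right)}\right)^{2} = \left(2 \cdot 1 + \left(75 + 3\right)\right)^{2} = \left(2 + 78\right)^{2} = 80^{2} = 6400$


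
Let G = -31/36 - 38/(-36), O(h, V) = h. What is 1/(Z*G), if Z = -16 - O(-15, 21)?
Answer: -36/7 ≈ -5.1429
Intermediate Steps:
G = 7/36 (G = -31*1/36 - 38*(-1/36) = -31/36 + 19/18 = 7/36 ≈ 0.19444)
Z = -1 (Z = -16 - 1*(-15) = -16 + 15 = -1)
1/(Z*G) = 1/(-1*7/36) = 1/(-7/36) = -36/7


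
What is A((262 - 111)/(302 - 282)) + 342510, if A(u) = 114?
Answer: 342624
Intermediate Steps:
A((262 - 111)/(302 - 282)) + 342510 = 114 + 342510 = 342624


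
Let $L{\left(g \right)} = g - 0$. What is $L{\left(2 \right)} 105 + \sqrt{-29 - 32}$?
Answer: $210 + i \sqrt{61} \approx 210.0 + 7.8102 i$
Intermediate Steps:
$L{\left(g \right)} = g$ ($L{\left(g \right)} = g + 0 = g$)
$L{\left(2 \right)} 105 + \sqrt{-29 - 32} = 2 \cdot 105 + \sqrt{-29 - 32} = 210 + \sqrt{-61} = 210 + i \sqrt{61}$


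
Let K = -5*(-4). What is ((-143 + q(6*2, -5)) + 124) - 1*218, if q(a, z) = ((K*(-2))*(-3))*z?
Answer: -837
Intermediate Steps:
K = 20
q(a, z) = 120*z (q(a, z) = ((20*(-2))*(-3))*z = (-40*(-3))*z = 120*z)
((-143 + q(6*2, -5)) + 124) - 1*218 = ((-143 + 120*(-5)) + 124) - 1*218 = ((-143 - 600) + 124) - 218 = (-743 + 124) - 218 = -619 - 218 = -837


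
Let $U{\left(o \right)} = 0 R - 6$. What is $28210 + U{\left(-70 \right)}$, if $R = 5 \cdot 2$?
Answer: $28204$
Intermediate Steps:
$R = 10$
$U{\left(o \right)} = -6$ ($U{\left(o \right)} = 0 \cdot 10 - 6 = 0 - 6 = -6$)
$28210 + U{\left(-70 \right)} = 28210 - 6 = 28204$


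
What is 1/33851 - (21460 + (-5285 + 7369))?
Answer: -796987943/33851 ≈ -23544.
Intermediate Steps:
1/33851 - (21460 + (-5285 + 7369)) = 1/33851 - (21460 + 2084) = 1/33851 - 1*23544 = 1/33851 - 23544 = -796987943/33851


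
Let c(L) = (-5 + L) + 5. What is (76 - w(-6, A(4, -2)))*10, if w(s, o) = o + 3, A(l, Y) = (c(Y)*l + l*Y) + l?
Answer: 850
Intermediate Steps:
c(L) = L
A(l, Y) = l + 2*Y*l (A(l, Y) = (Y*l + l*Y) + l = (Y*l + Y*l) + l = 2*Y*l + l = l + 2*Y*l)
w(s, o) = 3 + o
(76 - w(-6, A(4, -2)))*10 = (76 - (3 + 4*(1 + 2*(-2))))*10 = (76 - (3 + 4*(1 - 4)))*10 = (76 - (3 + 4*(-3)))*10 = (76 - (3 - 12))*10 = (76 - 1*(-9))*10 = (76 + 9)*10 = 85*10 = 850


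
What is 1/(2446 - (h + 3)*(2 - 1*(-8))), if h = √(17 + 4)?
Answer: 604/1458739 + 5*√21/2917478 ≈ 0.00042191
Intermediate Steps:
h = √21 ≈ 4.5826
1/(2446 - (h + 3)*(2 - 1*(-8))) = 1/(2446 - (√21 + 3)*(2 - 1*(-8))) = 1/(2446 - (3 + √21)*(2 + 8)) = 1/(2446 - (3 + √21)*10) = 1/(2446 - (30 + 10*√21)) = 1/(2446 + (-30 - 10*√21)) = 1/(2416 - 10*√21)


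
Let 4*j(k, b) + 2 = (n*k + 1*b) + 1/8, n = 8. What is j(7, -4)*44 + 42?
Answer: 4747/8 ≈ 593.38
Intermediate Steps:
j(k, b) = -15/32 + 2*k + b/4 (j(k, b) = -½ + ((8*k + 1*b) + 1/8)/4 = -½ + ((8*k + b) + ⅛)/4 = -½ + ((b + 8*k) + ⅛)/4 = -½ + (⅛ + b + 8*k)/4 = -½ + (1/32 + 2*k + b/4) = -15/32 + 2*k + b/4)
j(7, -4)*44 + 42 = (-15/32 + 2*7 + (¼)*(-4))*44 + 42 = (-15/32 + 14 - 1)*44 + 42 = (401/32)*44 + 42 = 4411/8 + 42 = 4747/8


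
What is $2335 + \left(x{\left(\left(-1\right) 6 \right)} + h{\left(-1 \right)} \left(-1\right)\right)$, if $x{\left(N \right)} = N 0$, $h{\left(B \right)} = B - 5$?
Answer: $2341$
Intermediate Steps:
$h{\left(B \right)} = -5 + B$
$x{\left(N \right)} = 0$
$2335 + \left(x{\left(\left(-1\right) 6 \right)} + h{\left(-1 \right)} \left(-1\right)\right) = 2335 + \left(0 + \left(-5 - 1\right) \left(-1\right)\right) = 2335 + \left(0 - -6\right) = 2335 + \left(0 + 6\right) = 2335 + 6 = 2341$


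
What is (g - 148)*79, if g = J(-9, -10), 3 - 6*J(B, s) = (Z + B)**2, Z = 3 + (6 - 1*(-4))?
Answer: -71179/6 ≈ -11863.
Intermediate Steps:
Z = 13 (Z = 3 + (6 + 4) = 3 + 10 = 13)
J(B, s) = 1/2 - (13 + B)**2/6
g = -13/6 (g = 1/2 - (13 - 9)**2/6 = 1/2 - 1/6*4**2 = 1/2 - 1/6*16 = 1/2 - 8/3 = -13/6 ≈ -2.1667)
(g - 148)*79 = (-13/6 - 148)*79 = -901/6*79 = -71179/6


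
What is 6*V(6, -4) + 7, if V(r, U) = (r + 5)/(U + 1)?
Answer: -15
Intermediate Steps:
V(r, U) = (5 + r)/(1 + U)
6*V(6, -4) + 7 = 6*((5 + 6)/(1 - 4)) + 7 = 6*(11/(-3)) + 7 = 6*(-⅓*11) + 7 = 6*(-11/3) + 7 = -22 + 7 = -15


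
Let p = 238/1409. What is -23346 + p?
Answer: -32894276/1409 ≈ -23346.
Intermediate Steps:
p = 238/1409 (p = 238*(1/1409) = 238/1409 ≈ 0.16891)
-23346 + p = -23346 + 238/1409 = -32894276/1409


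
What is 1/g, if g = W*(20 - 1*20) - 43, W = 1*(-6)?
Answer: -1/43 ≈ -0.023256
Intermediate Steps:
W = -6
g = -43 (g = -6*(20 - 1*20) - 43 = -6*(20 - 20) - 43 = -6*0 - 43 = 0 - 43 = -43)
1/g = 1/(-43) = -1/43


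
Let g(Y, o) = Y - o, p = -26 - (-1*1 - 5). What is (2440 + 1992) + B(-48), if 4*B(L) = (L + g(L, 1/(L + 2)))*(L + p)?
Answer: 278927/46 ≈ 6063.6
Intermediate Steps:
p = -20 (p = -26 - (-1 - 5) = -26 - 1*(-6) = -26 + 6 = -20)
B(L) = (-20 + L)*(-1/(2 + L) + 2*L)/4 (B(L) = ((L + (L - 1/(L + 2)))*(L - 20))/4 = ((L + (L - 1/(2 + L)))*(-20 + L))/4 = ((-1/(2 + L) + 2*L)*(-20 + L))/4 = ((-20 + L)*(-1/(2 + L) + 2*L))/4 = (-20 + L)*(-1/(2 + L) + 2*L)/4)
(2440 + 1992) + B(-48) = (2440 + 1992) + (20 - 81*(-48) - 36*(-48)² + 2*(-48)³)/(4*(2 - 48)) = 4432 + (¼)*(20 + 3888 - 36*2304 + 2*(-110592))/(-46) = 4432 + (¼)*(-1/46)*(20 + 3888 - 82944 - 221184) = 4432 + (¼)*(-1/46)*(-300220) = 4432 + 75055/46 = 278927/46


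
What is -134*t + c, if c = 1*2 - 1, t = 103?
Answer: -13801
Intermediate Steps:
c = 1 (c = 2 - 1 = 1)
-134*t + c = -134*103 + 1 = -13802 + 1 = -13801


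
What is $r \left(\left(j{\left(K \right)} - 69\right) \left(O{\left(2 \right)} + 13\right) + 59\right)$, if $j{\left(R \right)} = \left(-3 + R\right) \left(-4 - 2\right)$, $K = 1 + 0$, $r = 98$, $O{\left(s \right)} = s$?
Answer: $-78008$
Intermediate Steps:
$K = 1$
$j{\left(R \right)} = 18 - 6 R$ ($j{\left(R \right)} = \left(-3 + R\right) \left(-6\right) = 18 - 6 R$)
$r \left(\left(j{\left(K \right)} - 69\right) \left(O{\left(2 \right)} + 13\right) + 59\right) = 98 \left(\left(\left(18 - 6\right) - 69\right) \left(2 + 13\right) + 59\right) = 98 \left(\left(\left(18 - 6\right) - 69\right) 15 + 59\right) = 98 \left(\left(12 - 69\right) 15 + 59\right) = 98 \left(\left(-57\right) 15 + 59\right) = 98 \left(-855 + 59\right) = 98 \left(-796\right) = -78008$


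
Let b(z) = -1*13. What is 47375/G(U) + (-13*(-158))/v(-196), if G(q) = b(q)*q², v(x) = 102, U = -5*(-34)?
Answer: 902183/45084 ≈ 20.011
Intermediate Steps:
U = 170
b(z) = -13
G(q) = -13*q²
47375/G(U) + (-13*(-158))/v(-196) = 47375/((-13*170²)) - 13*(-158)/102 = 47375/((-13*28900)) + 2054*(1/102) = 47375/(-375700) + 1027/51 = 47375*(-1/375700) + 1027/51 = -1895/15028 + 1027/51 = 902183/45084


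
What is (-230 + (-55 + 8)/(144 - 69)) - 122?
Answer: -26447/75 ≈ -352.63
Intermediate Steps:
(-230 + (-55 + 8)/(144 - 69)) - 122 = (-230 - 47/75) - 122 = -17297/75 - 122 = -26447/75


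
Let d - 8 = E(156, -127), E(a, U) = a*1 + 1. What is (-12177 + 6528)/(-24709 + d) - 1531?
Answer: -37571215/24544 ≈ -1530.8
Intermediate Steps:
E(a, U) = 1 + a (E(a, U) = a + 1 = 1 + a)
d = 165 (d = 8 + (1 + 156) = 8 + 157 = 165)
(-12177 + 6528)/(-24709 + d) - 1531 = (-12177 + 6528)/(-24709 + 165) - 1531 = -5649/(-24544) - 1531 = -5649*(-1/24544) - 1531 = 5649/24544 - 1531 = -37571215/24544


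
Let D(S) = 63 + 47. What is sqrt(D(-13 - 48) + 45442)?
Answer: 4*sqrt(2847) ≈ 213.43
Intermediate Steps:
D(S) = 110
sqrt(D(-13 - 48) + 45442) = sqrt(110 + 45442) = sqrt(45552) = 4*sqrt(2847)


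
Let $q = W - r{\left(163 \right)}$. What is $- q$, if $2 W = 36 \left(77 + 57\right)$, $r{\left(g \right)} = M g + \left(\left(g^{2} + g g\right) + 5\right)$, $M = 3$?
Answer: $51220$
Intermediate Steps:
$r{\left(g \right)} = 5 + 2 g^{2} + 3 g$ ($r{\left(g \right)} = 3 g + \left(\left(g^{2} + g g\right) + 5\right) = 3 g + \left(\left(g^{2} + g^{2}\right) + 5\right) = 3 g + \left(2 g^{2} + 5\right) = 3 g + \left(5 + 2 g^{2}\right) = 5 + 2 g^{2} + 3 g$)
$W = 2412$ ($W = \frac{36 \left(77 + 57\right)}{2} = \frac{36 \cdot 134}{2} = \frac{1}{2} \cdot 4824 = 2412$)
$q = -51220$ ($q = 2412 - \left(5 + 2 \cdot 163^{2} + 3 \cdot 163\right) = 2412 - \left(5 + 2 \cdot 26569 + 489\right) = 2412 - \left(5 + 53138 + 489\right) = 2412 - 53632 = -51220$)
$- q = \left(-1\right) \left(-51220\right) = 51220$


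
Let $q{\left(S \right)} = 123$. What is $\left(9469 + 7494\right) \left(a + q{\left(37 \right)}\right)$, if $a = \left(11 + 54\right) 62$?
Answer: $70447339$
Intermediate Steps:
$a = 4030$ ($a = 65 \cdot 62 = 4030$)
$\left(9469 + 7494\right) \left(a + q{\left(37 \right)}\right) = \left(9469 + 7494\right) \left(4030 + 123\right) = 16963 \cdot 4153 = 70447339$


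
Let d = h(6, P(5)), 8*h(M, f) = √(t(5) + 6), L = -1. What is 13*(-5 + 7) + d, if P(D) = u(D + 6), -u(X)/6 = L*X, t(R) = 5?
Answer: 26 + √11/8 ≈ 26.415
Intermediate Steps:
u(X) = 6*X (u(X) = -(-6)*X = 6*X)
P(D) = 36 + 6*D (P(D) = 6*(D + 6) = 6*(6 + D) = 36 + 6*D)
h(M, f) = √11/8 (h(M, f) = √(5 + 6)/8 = √11/8)
d = √11/8 ≈ 0.41458
13*(-5 + 7) + d = 13*(-5 + 7) + √11/8 = 13*2 + √11/8 = 26 + √11/8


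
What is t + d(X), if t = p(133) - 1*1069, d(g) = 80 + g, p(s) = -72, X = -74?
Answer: -1135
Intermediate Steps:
t = -1141 (t = -72 - 1*1069 = -72 - 1069 = -1141)
t + d(X) = -1141 + (80 - 74) = -1141 + 6 = -1135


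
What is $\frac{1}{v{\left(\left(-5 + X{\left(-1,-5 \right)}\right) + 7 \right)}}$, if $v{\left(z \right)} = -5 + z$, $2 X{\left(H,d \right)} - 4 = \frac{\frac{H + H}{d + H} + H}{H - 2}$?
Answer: $- \frac{9}{8} \approx -1.125$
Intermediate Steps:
$X{\left(H,d \right)} = 2 + \frac{H + \frac{2 H}{H + d}}{2 \left(-2 + H\right)}$ ($X{\left(H,d \right)} = 2 + \frac{\left(\frac{H + H}{d + H} + H\right) \frac{1}{H - 2}}{2} = 2 + \frac{\left(\frac{2 H}{H + d} + H\right) \frac{1}{-2 + H}}{2} = 2 + \frac{\left(H + \frac{2 H}{H + d}\right) \frac{1}{-2 + H}}{2} = 2 + \frac{\frac{1}{-2 + H} \left(H + \frac{2 H}{H + d}\right)}{2} = 2 + \frac{H + \frac{2 H}{H + d}}{2 \left(-2 + H\right)}$)
$\frac{1}{v{\left(\left(-5 + X{\left(-1,-5 \right)}\right) + 7 \right)}} = \frac{1}{-5 + \left(\left(-5 + \frac{\left(-8\right) \left(-5\right) - -6 + 5 \left(-1\right)^{2} + 5 \left(-1\right) \left(-5\right)}{2 \left(\left(-1\right)^{2} - -2 - -10 - -5\right)}\right) + 7\right)} = \frac{1}{-5 + \left(\left(-5 + \frac{40 + 6 + 5 \cdot 1 + 25}{2 \left(1 + 2 + 10 + 5\right)}\right) + 7\right)} = \frac{1}{-5 + \left(\left(-5 + \frac{40 + 6 + 5 + 25}{2 \cdot 18}\right) + 7\right)} = \frac{1}{-5 + \left(\left(-5 + \frac{1}{2} \cdot \frac{1}{18} \cdot 76\right) + 7\right)} = \frac{1}{-5 + \left(\left(-5 + \frac{19}{9}\right) + 7\right)} = \frac{1}{-5 + \left(- \frac{26}{9} + 7\right)} = \frac{1}{-5 + \frac{37}{9}} = \frac{1}{- \frac{8}{9}} = - \frac{9}{8}$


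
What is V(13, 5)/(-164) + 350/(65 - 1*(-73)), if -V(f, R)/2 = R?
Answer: 14695/5658 ≈ 2.5972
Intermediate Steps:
V(f, R) = -2*R
V(13, 5)/(-164) + 350/(65 - 1*(-73)) = -2*5/(-164) + 350/(65 - 1*(-73)) = -10*(-1/164) + 350/(65 + 73) = 5/82 + 350/138 = 5/82 + 350*(1/138) = 5/82 + 175/69 = 14695/5658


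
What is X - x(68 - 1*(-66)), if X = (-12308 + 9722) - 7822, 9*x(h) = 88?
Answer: -93760/9 ≈ -10418.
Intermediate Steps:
x(h) = 88/9 (x(h) = (1/9)*88 = 88/9)
X = -10408 (X = -2586 - 7822 = -10408)
X - x(68 - 1*(-66)) = -10408 - 1*88/9 = -10408 - 88/9 = -93760/9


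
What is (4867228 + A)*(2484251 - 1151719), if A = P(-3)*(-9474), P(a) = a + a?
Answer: 6561483510304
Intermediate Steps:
P(a) = 2*a
A = 56844 (A = (2*(-3))*(-9474) = -6*(-9474) = 56844)
(4867228 + A)*(2484251 - 1151719) = (4867228 + 56844)*(2484251 - 1151719) = 4924072*1332532 = 6561483510304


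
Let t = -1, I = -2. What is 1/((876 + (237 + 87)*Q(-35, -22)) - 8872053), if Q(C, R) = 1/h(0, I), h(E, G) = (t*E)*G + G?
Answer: -1/8871339 ≈ -1.1272e-7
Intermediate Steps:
h(E, G) = G - E*G (h(E, G) = (-E)*G + G = -E*G + G = G - E*G)
Q(C, R) = -½ (Q(C, R) = 1/(-2*(1 - 1*0)) = 1/(-2*(1 + 0)) = 1/(-2*1) = 1/(-2) = -½)
1/((876 + (237 + 87)*Q(-35, -22)) - 8872053) = 1/((876 + (237 + 87)*(-½)) - 8872053) = 1/((876 + 324*(-½)) - 8872053) = 1/((876 - 162) - 8872053) = 1/(714 - 8872053) = 1/(-8871339) = -1/8871339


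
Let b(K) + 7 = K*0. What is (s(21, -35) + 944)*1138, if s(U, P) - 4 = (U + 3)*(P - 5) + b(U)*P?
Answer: 265154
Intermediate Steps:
b(K) = -7 (b(K) = -7 + K*0 = -7 + 0 = -7)
s(U, P) = 4 - 7*P + (-5 + P)*(3 + U) (s(U, P) = 4 + ((U + 3)*(P - 5) - 7*P) = 4 + ((3 + U)*(-5 + P) - 7*P) = 4 + ((-5 + P)*(3 + U) - 7*P) = 4 + (-7*P + (-5 + P)*(3 + U)) = 4 - 7*P + (-5 + P)*(3 + U))
(s(21, -35) + 944)*1138 = ((-11 - 5*21 - 4*(-35) - 35*21) + 944)*1138 = ((-11 - 105 + 140 - 735) + 944)*1138 = (-711 + 944)*1138 = 233*1138 = 265154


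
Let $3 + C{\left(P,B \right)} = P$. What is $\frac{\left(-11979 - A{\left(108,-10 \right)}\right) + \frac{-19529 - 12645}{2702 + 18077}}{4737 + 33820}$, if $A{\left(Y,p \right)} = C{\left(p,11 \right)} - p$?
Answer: $- \frac{248881478}{801175903} \approx -0.31065$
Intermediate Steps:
$C{\left(P,B \right)} = -3 + P$
$A{\left(Y,p \right)} = -3$ ($A{\left(Y,p \right)} = \left(-3 + p\right) - p = -3$)
$\frac{\left(-11979 - A{\left(108,-10 \right)}\right) + \frac{-19529 - 12645}{2702 + 18077}}{4737 + 33820} = \frac{\left(-11979 - -3\right) + \frac{-19529 - 12645}{2702 + 18077}}{4737 + 33820} = \frac{\left(-11979 + 3\right) - \frac{32174}{20779}}{38557} = \left(-11976 - \frac{32174}{20779}\right) \frac{1}{38557} = \left(- \frac{248881478}{20779}\right) \frac{1}{38557} = - \frac{248881478}{801175903}$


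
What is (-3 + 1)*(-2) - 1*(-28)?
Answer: 32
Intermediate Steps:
(-3 + 1)*(-2) - 1*(-28) = -2*(-2) + 28 = 4 + 28 = 32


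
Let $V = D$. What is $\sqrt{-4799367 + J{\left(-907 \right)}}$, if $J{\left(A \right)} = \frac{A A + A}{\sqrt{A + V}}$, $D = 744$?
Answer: $\frac{\sqrt{-127514381823 - 133943946 i \sqrt{163}}}{163} \approx 14.69 - 2190.8 i$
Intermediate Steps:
$V = 744$
$J{\left(A \right)} = \frac{A + A^{2}}{\sqrt{744 + A}}$ ($J{\left(A \right)} = \frac{A A + A}{\sqrt{A + 744}} = \frac{A^{2} + A}{\sqrt{744 + A}} = \frac{A + A^{2}}{\sqrt{744 + A}}$)
$\sqrt{-4799367 + J{\left(-907 \right)}} = \sqrt{-4799367 - \frac{907 \left(1 - 907\right)}{\sqrt{744 - 907}}} = \sqrt{-4799367 - 907 \frac{1}{\sqrt{-163}} \left(-906\right)} = \sqrt{-4799367 - 907 \left(- \frac{i \sqrt{163}}{163}\right) \left(-906\right)} = \sqrt{-4799367 - \frac{821742 i \sqrt{163}}{163}}$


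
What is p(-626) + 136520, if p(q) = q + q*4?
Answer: 133390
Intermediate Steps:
p(q) = 5*q (p(q) = q + 4*q = 5*q)
p(-626) + 136520 = 5*(-626) + 136520 = -3130 + 136520 = 133390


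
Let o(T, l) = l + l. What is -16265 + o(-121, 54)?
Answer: -16157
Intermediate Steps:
o(T, l) = 2*l
-16265 + o(-121, 54) = -16265 + 2*54 = -16265 + 108 = -16157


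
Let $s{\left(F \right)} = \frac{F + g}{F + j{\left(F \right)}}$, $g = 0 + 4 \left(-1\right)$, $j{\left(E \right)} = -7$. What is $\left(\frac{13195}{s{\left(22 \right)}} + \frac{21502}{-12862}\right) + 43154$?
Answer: $\frac{2089360963}{38586} \approx 54148.0$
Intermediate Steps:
$g = -4$ ($g = 0 - 4 = -4$)
$s{\left(F \right)} = \frac{-4 + F}{-7 + F}$ ($s{\left(F \right)} = \frac{F - 4}{F - 7} = \frac{-4 + F}{-7 + F}$)
$\left(\frac{13195}{s{\left(22 \right)}} + \frac{21502}{-12862}\right) + 43154 = \left(\frac{13195}{\frac{1}{-7 + 22} \left(-4 + 22\right)} + \frac{21502}{-12862}\right) + 43154 = \left(\frac{13195}{\frac{1}{15} \cdot 18} + 21502 \left(- \frac{1}{12862}\right)\right) + 43154 = \left(\frac{13195}{\frac{1}{15} \cdot 18} - \frac{10751}{6431}\right) + 43154 = \left(\frac{13195}{\frac{6}{5}} - \frac{10751}{6431}\right) + 43154 = \left(13195 \cdot \frac{5}{6} - \frac{10751}{6431}\right) + 43154 = \left(\frac{65975}{6} - \frac{10751}{6431}\right) + 43154 = \frac{424220719}{38586} + 43154 = \frac{2089360963}{38586}$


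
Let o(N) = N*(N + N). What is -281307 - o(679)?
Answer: -1203389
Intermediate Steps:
o(N) = 2*N**2 (o(N) = N*(2*N) = 2*N**2)
-281307 - o(679) = -281307 - 2*679**2 = -281307 - 2*461041 = -281307 - 1*922082 = -281307 - 922082 = -1203389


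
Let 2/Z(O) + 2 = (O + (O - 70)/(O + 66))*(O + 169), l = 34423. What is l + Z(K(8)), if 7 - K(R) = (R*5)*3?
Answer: 4944209866/143631 ≈ 34423.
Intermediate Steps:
K(R) = 7 - 15*R (K(R) = 7 - R*5*3 = 7 - 5*R*3 = 7 - 15*R)
Z(O) = 2/(-2 + (169 + O)*(O + (-70 + O)/(66 + O))) (Z(O) = 2/(-2 + (O + (O - 70)/(O + 66))*(O + 169)) = 2/(-2 + (O + (-70 + O)/(66 + O))*(169 + O)) = 2/(-2 + (169 + O)*(O + (-70 + O)/(66 + O))))
l + Z(K(8)) = 34423 + 2*(66 + (7 - 15*8))/(-11962 + (7 - 15*8)³ + 236*(7 - 15*8)² + 11251*(7 - 15*8)) = 34423 + 2*(66 + (7 - 120))/(-11962 + (7 - 120)³ + 236*(7 - 120)² + 11251*(7 - 120)) = 34423 + 2*(66 - 113)/(-11962 + (-113)³ + 236*(-113)² + 11251*(-113)) = 34423 + 2*(-47)/(-11962 - 1442897 + 236*12769 - 1271363) = 34423 + 2*(-47)/(-11962 - 1442897 + 3013484 - 1271363) = 34423 + 2*(-47)/287262 = 34423 + 2*(1/287262)*(-47) = 34423 - 47/143631 = 4944209866/143631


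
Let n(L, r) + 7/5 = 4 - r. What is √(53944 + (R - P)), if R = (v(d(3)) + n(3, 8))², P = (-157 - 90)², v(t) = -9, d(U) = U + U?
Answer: 3*I*√19049/5 ≈ 82.811*I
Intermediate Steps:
d(U) = 2*U
n(L, r) = 13/5 - r (n(L, r) = -7/5 + (4 - r) = 13/5 - r)
P = 61009 (P = (-247)² = 61009)
R = 5184/25 (R = (-9 + (13/5 - 1*8))² = (-9 + (13/5 - 8))² = (-9 - 27/5)² = (-72/5)² = 5184/25 ≈ 207.36)
√(53944 + (R - P)) = √(53944 + (5184/25 - 1*61009)) = √(53944 + (5184/25 - 61009)) = √(53944 - 1520041/25) = √(-171441/25) = 3*I*√19049/5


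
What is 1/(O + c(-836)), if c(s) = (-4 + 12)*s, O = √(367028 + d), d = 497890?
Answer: -176/1154327 - 9*√10678/43864426 ≈ -0.00017367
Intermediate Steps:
O = 9*√10678 (O = √(367028 + 497890) = √864918 = 9*√10678 ≈ 930.01)
c(s) = 8*s
1/(O + c(-836)) = 1/(9*√10678 + 8*(-836)) = 1/(9*√10678 - 6688) = 1/(-6688 + 9*√10678)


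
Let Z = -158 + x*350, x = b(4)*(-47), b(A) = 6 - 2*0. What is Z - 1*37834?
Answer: -136692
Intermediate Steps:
b(A) = 6 (b(A) = 6 + 0 = 6)
x = -282 (x = 6*(-47) = -282)
Z = -98858 (Z = -158 - 282*350 = -158 - 98700 = -98858)
Z - 1*37834 = -98858 - 1*37834 = -98858 - 37834 = -136692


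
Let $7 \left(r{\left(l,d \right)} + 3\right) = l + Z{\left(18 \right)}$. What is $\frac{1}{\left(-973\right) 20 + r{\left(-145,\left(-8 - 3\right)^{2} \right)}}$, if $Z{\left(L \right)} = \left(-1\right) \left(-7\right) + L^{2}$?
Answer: $- \frac{7}{136055} \approx -5.145 \cdot 10^{-5}$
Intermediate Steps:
$Z{\left(L \right)} = 7 + L^{2}$
$r{\left(l,d \right)} = \frac{310}{7} + \frac{l}{7}$ ($r{\left(l,d \right)} = -3 + \frac{l + \left(7 + 18^{2}\right)}{7} = -3 + \frac{l + \left(7 + 324\right)}{7} = -3 + \frac{l + 331}{7} = -3 + \frac{331 + l}{7} = -3 + \left(\frac{331}{7} + \frac{l}{7}\right) = \frac{310}{7} + \frac{l}{7}$)
$\frac{1}{\left(-973\right) 20 + r{\left(-145,\left(-8 - 3\right)^{2} \right)}} = \frac{1}{\left(-973\right) 20 + \left(\frac{310}{7} + \frac{1}{7} \left(-145\right)\right)} = \frac{1}{-19460 + \left(\frac{310}{7} - \frac{145}{7}\right)} = \frac{1}{-19460 + \frac{165}{7}} = \frac{1}{- \frac{136055}{7}} = - \frac{7}{136055}$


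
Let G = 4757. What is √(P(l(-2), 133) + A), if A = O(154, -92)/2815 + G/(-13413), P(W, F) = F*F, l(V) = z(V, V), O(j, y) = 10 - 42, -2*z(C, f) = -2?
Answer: 2*√6304388259263942370/37757595 ≈ 133.00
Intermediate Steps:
z(C, f) = 1 (z(C, f) = -½*(-2) = 1)
O(j, y) = -32
l(V) = 1
P(W, F) = F²
A = -13820171/37757595 (A = -32/2815 + 4757/(-13413) = -32*1/2815 + 4757*(-1/13413) = -32/2815 - 4757/13413 = -13820171/37757595 ≈ -0.36602)
√(P(l(-2), 133) + A) = √(133² - 13820171/37757595) = √(17689 - 13820171/37757595) = √(667880277784/37757595) = 2*√6304388259263942370/37757595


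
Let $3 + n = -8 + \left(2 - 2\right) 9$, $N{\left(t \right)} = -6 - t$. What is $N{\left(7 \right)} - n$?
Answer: $-2$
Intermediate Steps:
$n = -11$ ($n = -3 - \left(8 - \left(2 - 2\right) 9\right) = -3 + \left(-8 + 0 \cdot 9\right) = -3 + \left(-8 + 0\right) = -3 - 8 = -11$)
$N{\left(7 \right)} - n = \left(-6 - 7\right) - -11 = \left(-6 - 7\right) + 11 = -13 + 11 = -2$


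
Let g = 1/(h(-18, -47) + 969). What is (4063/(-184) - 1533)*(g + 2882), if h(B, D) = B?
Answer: -784233943705/174984 ≈ -4.4817e+6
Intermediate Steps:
g = 1/951 (g = 1/(-18 + 969) = 1/951 ≈ 0.0010515)
(4063/(-184) - 1533)*(g + 2882) = (4063/(-184) - 1533)*(1/951 + 2882) = (4063*(-1/184) - 1533)*(2740783/951) = (-4063/184 - 1533)*(2740783/951) = -286135/184*2740783/951 = -784233943705/174984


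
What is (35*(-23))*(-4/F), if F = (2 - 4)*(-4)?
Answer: 805/2 ≈ 402.50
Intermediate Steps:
F = 8 (F = -2*(-4) = 8)
(35*(-23))*(-4/F) = (35*(-23))*(-4/8) = -(-3220)/8 = -805*(-½) = 805/2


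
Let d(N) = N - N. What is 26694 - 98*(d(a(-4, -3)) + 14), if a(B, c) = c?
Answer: 25322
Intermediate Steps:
d(N) = 0
26694 - 98*(d(a(-4, -3)) + 14) = 26694 - 98*(0 + 14) = 26694 - 98*14 = 26694 - 1*1372 = 26694 - 1372 = 25322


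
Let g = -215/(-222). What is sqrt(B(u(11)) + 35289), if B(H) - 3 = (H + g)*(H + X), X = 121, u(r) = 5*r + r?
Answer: sqrt(2356519566)/222 ≈ 218.67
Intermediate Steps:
u(r) = 6*r
g = 215/222 (g = -215*(-1/222) = 215/222 ≈ 0.96847)
B(H) = 3 + (121 + H)*(215/222 + H) (B(H) = 3 + (H + 215/222)*(H + 121) = 3 + (215/222 + H)*(121 + H) = 3 + (121 + H)*(215/222 + H))
sqrt(B(u(11)) + 35289) = sqrt((26681/222 + (6*11)**2 + 27077*(6*11)/222) + 35289) = sqrt((26681/222 + 66**2 + (27077/222)*66) + 35289) = sqrt((26681/222 + 4356 + 297847/37) + 35289) = sqrt(2780795/222 + 35289) = sqrt(10614953/222) = sqrt(2356519566)/222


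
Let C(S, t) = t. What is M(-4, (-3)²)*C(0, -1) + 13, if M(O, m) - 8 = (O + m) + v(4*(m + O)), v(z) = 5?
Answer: -5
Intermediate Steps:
M(O, m) = 13 + O + m (M(O, m) = 8 + ((O + m) + 5) = 8 + (5 + O + m) = 13 + O + m)
M(-4, (-3)²)*C(0, -1) + 13 = (13 - 4 + (-3)²)*(-1) + 13 = (13 - 4 + 9)*(-1) + 13 = 18*(-1) + 13 = -18 + 13 = -5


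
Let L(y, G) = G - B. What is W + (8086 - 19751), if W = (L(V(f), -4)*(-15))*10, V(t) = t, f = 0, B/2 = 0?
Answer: -11065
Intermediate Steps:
B = 0 (B = 2*0 = 0)
L(y, G) = G (L(y, G) = G - 1*0 = G + 0 = G)
W = 600 (W = -4*(-15)*10 = 60*10 = 600)
W + (8086 - 19751) = 600 + (8086 - 19751) = 600 - 11665 = -11065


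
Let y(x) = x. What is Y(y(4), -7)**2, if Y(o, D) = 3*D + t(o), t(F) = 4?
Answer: 289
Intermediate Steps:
Y(o, D) = 4 + 3*D (Y(o, D) = 3*D + 4 = 4 + 3*D)
Y(y(4), -7)**2 = (4 + 3*(-7))**2 = (4 - 21)**2 = (-17)**2 = 289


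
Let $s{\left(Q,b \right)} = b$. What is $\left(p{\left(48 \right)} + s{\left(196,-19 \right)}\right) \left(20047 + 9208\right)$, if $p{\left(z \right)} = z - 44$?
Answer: $-438825$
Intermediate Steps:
$p{\left(z \right)} = -44 + z$
$\left(p{\left(48 \right)} + s{\left(196,-19 \right)}\right) \left(20047 + 9208\right) = \left(\left(-44 + 48\right) - 19\right) \left(20047 + 9208\right) = \left(4 - 19\right) 29255 = \left(-15\right) 29255 = -438825$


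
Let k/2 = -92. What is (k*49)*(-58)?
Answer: 522928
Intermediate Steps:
k = -184 (k = 2*(-92) = -184)
(k*49)*(-58) = -184*49*(-58) = -9016*(-58) = 522928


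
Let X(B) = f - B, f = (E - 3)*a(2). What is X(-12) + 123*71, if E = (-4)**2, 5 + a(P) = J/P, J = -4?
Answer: 8654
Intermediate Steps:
a(P) = -5 - 4/P
E = 16
f = -91 (f = (16 - 3)*(-5 - 4/2) = 13*(-5 - 4*1/2) = 13*(-5 - 2) = 13*(-7) = -91)
X(B) = -91 - B
X(-12) + 123*71 = (-91 - 1*(-12)) + 123*71 = (-91 + 12) + 8733 = -79 + 8733 = 8654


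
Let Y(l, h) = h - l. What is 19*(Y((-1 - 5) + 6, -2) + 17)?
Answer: 285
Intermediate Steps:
19*(Y((-1 - 5) + 6, -2) + 17) = 19*((-2 - ((-1 - 5) + 6)) + 17) = 19*((-2 - (-6 + 6)) + 17) = 19*((-2 - 1*0) + 17) = 19*((-2 + 0) + 17) = 19*(-2 + 17) = 19*15 = 285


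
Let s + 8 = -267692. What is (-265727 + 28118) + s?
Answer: -505309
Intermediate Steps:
s = -267700 (s = -8 - 267692 = -267700)
(-265727 + 28118) + s = (-265727 + 28118) - 267700 = -237609 - 267700 = -505309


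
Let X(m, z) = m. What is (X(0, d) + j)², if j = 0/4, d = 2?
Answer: 0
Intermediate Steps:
j = 0 (j = 0*(¼) = 0)
(X(0, d) + j)² = (0 + 0)² = 0² = 0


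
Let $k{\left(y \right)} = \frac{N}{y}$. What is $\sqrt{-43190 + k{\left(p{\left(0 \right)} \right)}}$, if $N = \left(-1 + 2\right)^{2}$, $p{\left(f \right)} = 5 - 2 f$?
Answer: $\frac{i \sqrt{1079745}}{5} \approx 207.82 i$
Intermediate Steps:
$N = 1$ ($N = 1^{2} = 1$)
$k{\left(y \right)} = \frac{1}{y}$ ($k{\left(y \right)} = 1 \frac{1}{y} = \frac{1}{y}$)
$\sqrt{-43190 + k{\left(p{\left(0 \right)} \right)}} = \sqrt{-43190 + \frac{1}{5 - 0}} = \sqrt{-43190 + \frac{1}{5 + 0}} = \sqrt{-43190 + \frac{1}{5}} = \sqrt{- \frac{215949}{5}} = \frac{i \sqrt{1079745}}{5}$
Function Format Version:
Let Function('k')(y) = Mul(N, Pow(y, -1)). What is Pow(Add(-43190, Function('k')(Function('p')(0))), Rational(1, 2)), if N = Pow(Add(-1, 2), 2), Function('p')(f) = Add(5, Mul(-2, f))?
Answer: Mul(Rational(1, 5), I, Pow(1079745, Rational(1, 2))) ≈ Mul(207.82, I)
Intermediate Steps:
N = 1 (N = Pow(1, 2) = 1)
Function('k')(y) = Pow(y, -1) (Function('k')(y) = Mul(1, Pow(y, -1)) = Pow(y, -1))
Pow(Add(-43190, Function('k')(Function('p')(0))), Rational(1, 2)) = Pow(Add(-43190, Pow(Add(5, Mul(-2, 0)), -1)), Rational(1, 2)) = Pow(Add(-43190, Pow(Add(5, 0), -1)), Rational(1, 2)) = Pow(Add(-43190, Pow(5, -1)), Rational(1, 2)) = Pow(Add(-43190, Rational(1, 5)), Rational(1, 2)) = Pow(Rational(-215949, 5), Rational(1, 2)) = Mul(Rational(1, 5), I, Pow(1079745, Rational(1, 2)))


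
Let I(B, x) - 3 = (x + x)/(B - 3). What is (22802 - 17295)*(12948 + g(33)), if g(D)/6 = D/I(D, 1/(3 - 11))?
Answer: 25729210644/359 ≈ 7.1669e+7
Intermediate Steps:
I(B, x) = 3 + 2*x/(-3 + B) (I(B, x) = 3 + (x + x)/(B - 3) = 3 + (2*x)/(-3 + B) = 3 + 2*x/(-3 + B))
g(D) = 6*D*(-3 + D)/(-37/4 + 3*D) (g(D) = 6*(D/(((-9 + 2/(3 - 11) + 3*D)/(-3 + D)))) = 6*(D/(((-9 + 2/(-8) + 3*D)/(-3 + D)))) = 6*(D/(((-9 + 2*(-1/8) + 3*D)/(-3 + D)))) = 6*(D/(((-9 - 1/4 + 3*D)/(-3 + D)))) = 6*(D/(((-37/4 + 3*D)/(-3 + D)))) = 6*(D*((-3 + D)/(-37/4 + 3*D))) = 6*(D*(-3 + D)/(-37/4 + 3*D)) = 6*D*(-3 + D)/(-37/4 + 3*D))
(22802 - 17295)*(12948 + g(33)) = (22802 - 17295)*(12948 + 24*33*(-3 + 33)/(-37 + 12*33)) = 5507*(12948 + 24*33*30/(-37 + 396)) = 5507*(12948 + 24*33*30/359) = 5507*(12948 + 24*33*(1/359)*30) = 5507*(12948 + 23760/359) = 5507*(4672092/359) = 25729210644/359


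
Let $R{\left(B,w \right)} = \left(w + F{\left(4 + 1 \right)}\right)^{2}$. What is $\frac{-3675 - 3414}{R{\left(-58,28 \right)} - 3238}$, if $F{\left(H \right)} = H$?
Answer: $\frac{7089}{2149} \approx 3.2987$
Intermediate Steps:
$R{\left(B,w \right)} = \left(5 + w\right)^{2}$ ($R{\left(B,w \right)} = \left(w + \left(4 + 1\right)\right)^{2} = \left(w + 5\right)^{2} = \left(5 + w\right)^{2}$)
$\frac{-3675 - 3414}{R{\left(-58,28 \right)} - 3238} = \frac{-3675 - 3414}{\left(5 + 28\right)^{2} - 3238} = - \frac{7089}{33^{2} - 3238} = - \frac{7089}{1089 - 3238} = - \frac{7089}{-2149} = \left(-7089\right) \left(- \frac{1}{2149}\right) = \frac{7089}{2149}$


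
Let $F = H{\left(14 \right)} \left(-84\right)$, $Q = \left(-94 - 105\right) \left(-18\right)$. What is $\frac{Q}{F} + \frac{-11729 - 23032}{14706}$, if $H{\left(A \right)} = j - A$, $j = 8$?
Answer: $\frac{325531}{68628} \approx 4.7434$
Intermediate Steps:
$Q = 3582$ ($Q = \left(-199\right) \left(-18\right) = 3582$)
$H{\left(A \right)} = 8 - A$
$F = 504$ ($F = \left(8 - 14\right) \left(-84\right) = \left(-6\right) \left(-84\right) = 504$)
$\frac{Q}{F} + \frac{-11729 - 23032}{14706} = \frac{3582}{504} + \frac{-11729 - 23032}{14706} = 3582 \cdot \frac{1}{504} + \left(-11729 - 23032\right) \frac{1}{14706} = \frac{199}{28} - \frac{11587}{4902} = \frac{325531}{68628}$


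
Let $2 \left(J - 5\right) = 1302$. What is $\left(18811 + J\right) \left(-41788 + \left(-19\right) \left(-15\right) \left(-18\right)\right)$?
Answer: $-913352706$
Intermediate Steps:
$J = 656$ ($J = 5 + \frac{1}{2} \cdot 1302 = 5 + 651 = 656$)
$\left(18811 + J\right) \left(-41788 + \left(-19\right) \left(-15\right) \left(-18\right)\right) = \left(18811 + 656\right) \left(-41788 + \left(-19\right) \left(-15\right) \left(-18\right)\right) = 19467 \left(-41788 + 285 \left(-18\right)\right) = 19467 \left(-41788 - 5130\right) = 19467 \left(-46918\right) = -913352706$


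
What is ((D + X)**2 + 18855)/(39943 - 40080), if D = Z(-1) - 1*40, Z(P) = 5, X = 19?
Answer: -19111/137 ≈ -139.50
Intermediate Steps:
D = -35 (D = 5 - 1*40 = 5 - 40 = -35)
((D + X)**2 + 18855)/(39943 - 40080) = ((-35 + 19)**2 + 18855)/(39943 - 40080) = ((-16)**2 + 18855)/(-137) = (256 + 18855)*(-1/137) = 19111*(-1/137) = -19111/137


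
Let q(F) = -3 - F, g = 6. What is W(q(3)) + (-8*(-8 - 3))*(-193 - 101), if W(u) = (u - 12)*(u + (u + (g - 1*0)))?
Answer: -25764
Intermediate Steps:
W(u) = (-12 + u)*(6 + 2*u) (W(u) = (u - 12)*(u + (u + (6 - 1*0))) = (-12 + u)*(u + (u + (6 + 0))) = (-12 + u)*(u + (u + 6)) = (-12 + u)*(u + (6 + u)) = (-12 + u)*(6 + 2*u))
W(q(3)) + (-8*(-8 - 3))*(-193 - 101) = (-72 - 18*(-3 - 1*3) + 2*(-3 - 1*3)²) + (-8*(-8 - 3))*(-193 - 101) = (-72 - 18*(-3 - 3) + 2*(-3 - 3)²) - 8*(-11)*(-294) = (-72 - 18*(-6) + 2*(-6)²) + 88*(-294) = (-72 + 108 + 2*36) - 25872 = (-72 + 108 + 72) - 25872 = 108 - 25872 = -25764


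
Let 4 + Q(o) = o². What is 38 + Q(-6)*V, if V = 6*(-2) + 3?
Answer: -250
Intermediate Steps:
Q(o) = -4 + o²
V = -9 (V = -12 + 3 = -9)
38 + Q(-6)*V = 38 + (-4 + (-6)²)*(-9) = 38 + (-4 + 36)*(-9) = 38 + 32*(-9) = 38 - 288 = -250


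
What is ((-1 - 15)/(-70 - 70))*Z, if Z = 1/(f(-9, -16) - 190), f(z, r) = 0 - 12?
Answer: -2/3535 ≈ -0.00056577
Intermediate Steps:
f(z, r) = -12
Z = -1/202 (Z = 1/(-12 - 190) = 1/(-202) = -1/202 ≈ -0.0049505)
((-1 - 15)/(-70 - 70))*Z = ((-1 - 15)/(-70 - 70))*(-1/202) = -16/(-140)*(-1/202) = -16*(-1/140)*(-1/202) = (4/35)*(-1/202) = -2/3535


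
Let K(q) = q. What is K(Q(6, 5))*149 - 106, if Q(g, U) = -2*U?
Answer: -1596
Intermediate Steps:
K(Q(6, 5))*149 - 106 = -2*5*149 - 106 = -10*149 - 106 = -1490 - 106 = -1596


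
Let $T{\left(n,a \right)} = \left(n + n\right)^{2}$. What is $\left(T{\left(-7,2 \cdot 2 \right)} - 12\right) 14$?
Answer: $2576$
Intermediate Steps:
$T{\left(n,a \right)} = 4 n^{2}$ ($T{\left(n,a \right)} = \left(2 n\right)^{2} = 4 n^{2}$)
$\left(T{\left(-7,2 \cdot 2 \right)} - 12\right) 14 = \left(4 \left(-7\right)^{2} - 12\right) 14 = \left(4 \cdot 49 - 12\right) 14 = \left(196 - 12\right) 14 = 184 \cdot 14 = 2576$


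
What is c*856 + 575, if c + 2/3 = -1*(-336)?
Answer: 862861/3 ≈ 2.8762e+5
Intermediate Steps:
c = 1006/3 (c = -2/3 - 1*(-336) = -2/3 + 336 = 1006/3 ≈ 335.33)
c*856 + 575 = (1006/3)*856 + 575 = 861136/3 + 575 = 862861/3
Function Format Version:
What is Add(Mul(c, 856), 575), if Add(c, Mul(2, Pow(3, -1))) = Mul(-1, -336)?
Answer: Rational(862861, 3) ≈ 2.8762e+5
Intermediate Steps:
c = Rational(1006, 3) (c = Add(Rational(-2, 3), Mul(-1, -336)) = Add(Rational(-2, 3), 336) = Rational(1006, 3) ≈ 335.33)
Add(Mul(c, 856), 575) = Add(Mul(Rational(1006, 3), 856), 575) = Add(Rational(861136, 3), 575) = Rational(862861, 3)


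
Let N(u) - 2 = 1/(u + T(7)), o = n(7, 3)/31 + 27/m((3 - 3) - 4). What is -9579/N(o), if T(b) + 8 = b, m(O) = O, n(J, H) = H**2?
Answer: -8860575/1726 ≈ -5133.6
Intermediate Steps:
T(b) = -8 + b
o = -801/124 (o = 3**2/31 + 27/((3 - 3) - 4) = 9*(1/31) + 27/(0 - 4) = 9/31 + 27/(-4) = 9/31 + 27*(-1/4) = 9/31 - 27/4 = -801/124 ≈ -6.4597)
N(u) = 2 + 1/(-1 + u) (N(u) = 2 + 1/(u + (-8 + 7)) = 2 + 1/(u - 1) = 2 + 1/(-1 + u))
-9579/N(o) = -9579*(-1 - 801/124)/(-1 + 2*(-801/124)) = -9579*(-925/(124*(-1 - 801/62))) = -9579/((-124/925*(-863/62))) = -9579/1726/925 = -9579*925/1726 = -8860575/1726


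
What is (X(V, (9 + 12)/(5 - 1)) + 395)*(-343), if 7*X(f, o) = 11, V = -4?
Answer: -136024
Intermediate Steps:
X(f, o) = 11/7 (X(f, o) = (⅐)*11 = 11/7)
(X(V, (9 + 12)/(5 - 1)) + 395)*(-343) = (11/7 + 395)*(-343) = (2776/7)*(-343) = -136024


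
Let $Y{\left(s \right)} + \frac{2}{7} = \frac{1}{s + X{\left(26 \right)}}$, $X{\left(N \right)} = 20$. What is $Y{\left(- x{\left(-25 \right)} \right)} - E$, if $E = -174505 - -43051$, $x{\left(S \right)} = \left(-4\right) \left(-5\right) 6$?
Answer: $\frac{92017593}{700} \approx 1.3145 \cdot 10^{5}$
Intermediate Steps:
$x{\left(S \right)} = 120$ ($x{\left(S \right)} = 20 \cdot 6 = 120$)
$E = -131454$ ($E = -174505 + 43051 = -131454$)
$Y{\left(s \right)} = - \frac{2}{7} + \frac{1}{20 + s}$ ($Y{\left(s \right)} = - \frac{2}{7} + \frac{1}{s + 20} = - \frac{2}{7} + \frac{1}{20 + s}$)
$Y{\left(- x{\left(-25 \right)} \right)} - E = \frac{-33 - 2 \left(\left(-1\right) 120\right)}{7 \left(20 - 120\right)} - -131454 = \frac{-33 - -240}{7 \left(20 - 120\right)} + 131454 = \frac{-33 + 240}{7 \left(-100\right)} + 131454 = \frac{1}{7} \left(- \frac{1}{100}\right) 207 + 131454 = - \frac{207}{700} + 131454 = \frac{92017593}{700}$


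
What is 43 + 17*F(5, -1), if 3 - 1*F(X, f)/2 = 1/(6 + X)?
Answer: 1561/11 ≈ 141.91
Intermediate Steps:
F(X, f) = 6 - 2/(6 + X)
43 + 17*F(5, -1) = 43 + 17*(2*(17 + 3*5)/(6 + 5)) = 43 + 17*(2*(17 + 15)/11) = 43 + 17*(2*(1/11)*32) = 43 + 17*(64/11) = 43 + 1088/11 = 1561/11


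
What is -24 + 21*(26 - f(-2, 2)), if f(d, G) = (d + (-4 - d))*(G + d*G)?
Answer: 354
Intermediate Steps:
f(d, G) = -4*G - 4*G*d (f(d, G) = -4*(G + G*d) = -4*G - 4*G*d)
-24 + 21*(26 - f(-2, 2)) = -24 + 21*(26 - (-4)*2*(1 - 2)) = -24 + 21*(26 - (-4)*2*(-1)) = -24 + 21*(26 - 1*8) = -24 + 21*(26 - 8) = -24 + 21*18 = -24 + 378 = 354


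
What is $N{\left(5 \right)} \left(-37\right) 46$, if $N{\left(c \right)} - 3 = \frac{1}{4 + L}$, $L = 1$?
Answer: $- \frac{27232}{5} \approx -5446.4$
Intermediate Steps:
$N{\left(c \right)} = \frac{16}{5}$ ($N{\left(c \right)} = 3 + \frac{1}{4 + 1} = 3 + \frac{1}{5} = \frac{16}{5}$)
$N{\left(5 \right)} \left(-37\right) 46 = \frac{16}{5} \left(-37\right) 46 = \left(- \frac{592}{5}\right) 46 = - \frac{27232}{5}$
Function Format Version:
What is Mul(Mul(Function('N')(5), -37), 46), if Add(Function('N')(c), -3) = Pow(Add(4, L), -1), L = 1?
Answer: Rational(-27232, 5) ≈ -5446.4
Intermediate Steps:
Function('N')(c) = Rational(16, 5) (Function('N')(c) = Add(3, Pow(Add(4, 1), -1)) = Add(3, Pow(5, -1)) = Add(3, Rational(1, 5)) = Rational(16, 5))
Mul(Mul(Function('N')(5), -37), 46) = Mul(Mul(Rational(16, 5), -37), 46) = Mul(Rational(-592, 5), 46) = Rational(-27232, 5)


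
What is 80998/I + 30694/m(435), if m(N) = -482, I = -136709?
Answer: -2117593541/32946869 ≈ -64.273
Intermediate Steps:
80998/I + 30694/m(435) = 80998/(-136709) + 30694/(-482) = 80998*(-1/136709) + 30694*(-1/482) = -80998/136709 - 15347/241 = -2117593541/32946869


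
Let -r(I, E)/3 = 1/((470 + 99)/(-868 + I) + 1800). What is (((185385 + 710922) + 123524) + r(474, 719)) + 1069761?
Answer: 1480749667370/708631 ≈ 2.0896e+6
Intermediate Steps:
r(I, E) = -3/(1800 + 569/(-868 + I)) (r(I, E) = -3/((470 + 99)/(-868 + I) + 1800) = -3/(569/(-868 + I) + 1800) = -3/(1800 + 569/(-868 + I)))
(((185385 + 710922) + 123524) + r(474, 719)) + 1069761 = (((185385 + 710922) + 123524) + 3*(868 - 1*474)/(-1561831 + 1800*474)) + 1069761 = ((896307 + 123524) + 3*(868 - 474)/(-1561831 + 853200)) + 1069761 = (1019831 + 3*394/(-708631)) + 1069761 = (1019831 + 3*(-1/708631)*394) + 1069761 = (1019831 - 1182/708631) + 1069761 = 722683860179/708631 + 1069761 = 1480749667370/708631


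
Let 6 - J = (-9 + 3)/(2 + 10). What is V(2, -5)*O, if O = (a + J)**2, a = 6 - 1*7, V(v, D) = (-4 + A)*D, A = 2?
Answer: 605/2 ≈ 302.50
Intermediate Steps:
V(v, D) = -2*D (V(v, D) = (-4 + 2)*D = -2*D)
J = 13/2 (J = 6 - (-9 + 3)/(2 + 10) = 6 - (-6)/12 = 6 - 1*(-1/2) = 6 + 1/2 = 13/2 ≈ 6.5000)
a = -1 (a = 6 - 7 = -1)
O = 121/4 (O = (-1 + 13/2)**2 = (11/2)**2 = 121/4 ≈ 30.250)
V(2, -5)*O = -2*(-5)*(121/4) = 10*(121/4) = 605/2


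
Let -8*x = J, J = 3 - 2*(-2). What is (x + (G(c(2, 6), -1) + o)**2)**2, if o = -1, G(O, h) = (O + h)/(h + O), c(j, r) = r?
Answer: 49/64 ≈ 0.76563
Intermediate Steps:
G(O, h) = 1 (G(O, h) = (O + h)/(O + h) = 1)
J = 7 (J = 3 + 4 = 7)
x = -7/8 (x = -1/8*7 = -7/8 ≈ -0.87500)
(x + (G(c(2, 6), -1) + o)**2)**2 = (-7/8 + (1 - 1)**2)**2 = (-7/8 + 0**2)**2 = (-7/8 + 0)**2 = (-7/8)**2 = 49/64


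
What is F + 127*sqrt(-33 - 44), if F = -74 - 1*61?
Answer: -135 + 127*I*sqrt(77) ≈ -135.0 + 1114.4*I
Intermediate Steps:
F = -135 (F = -74 - 61 = -135)
F + 127*sqrt(-33 - 44) = -135 + 127*sqrt(-33 - 44) = -135 + 127*sqrt(-77) = -135 + 127*(I*sqrt(77)) = -135 + 127*I*sqrt(77)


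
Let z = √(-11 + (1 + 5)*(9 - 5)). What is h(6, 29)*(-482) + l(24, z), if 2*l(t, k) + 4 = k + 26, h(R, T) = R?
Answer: -2881 + √13/2 ≈ -2879.2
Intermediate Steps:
z = √13 (z = √(-11 + 6*4) = √(-11 + 24) = √13 ≈ 3.6056)
l(t, k) = 11 + k/2 (l(t, k) = -2 + (k + 26)/2 = -2 + (26 + k)/2 = -2 + (13 + k/2) = 11 + k/2)
h(6, 29)*(-482) + l(24, z) = 6*(-482) + (11 + √13/2) = -2892 + (11 + √13/2) = -2881 + √13/2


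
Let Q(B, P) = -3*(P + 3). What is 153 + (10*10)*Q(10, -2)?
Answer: -147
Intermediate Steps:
Q(B, P) = -9 - 3*P (Q(B, P) = -3*(3 + P) = -9 - 3*P)
153 + (10*10)*Q(10, -2) = 153 + (10*10)*(-9 - 3*(-2)) = 153 + 100*(-9 + 6) = 153 + 100*(-3) = 153 - 300 = -147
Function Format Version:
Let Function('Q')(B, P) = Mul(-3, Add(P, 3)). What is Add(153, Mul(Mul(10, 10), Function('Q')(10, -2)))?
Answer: -147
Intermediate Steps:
Function('Q')(B, P) = Add(-9, Mul(-3, P)) (Function('Q')(B, P) = Mul(-3, Add(3, P)) = Add(-9, Mul(-3, P)))
Add(153, Mul(Mul(10, 10), Function('Q')(10, -2))) = Add(153, Mul(Mul(10, 10), Add(-9, Mul(-3, -2)))) = Add(153, Mul(100, Add(-9, 6))) = Add(153, Mul(100, -3)) = Add(153, -300) = -147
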